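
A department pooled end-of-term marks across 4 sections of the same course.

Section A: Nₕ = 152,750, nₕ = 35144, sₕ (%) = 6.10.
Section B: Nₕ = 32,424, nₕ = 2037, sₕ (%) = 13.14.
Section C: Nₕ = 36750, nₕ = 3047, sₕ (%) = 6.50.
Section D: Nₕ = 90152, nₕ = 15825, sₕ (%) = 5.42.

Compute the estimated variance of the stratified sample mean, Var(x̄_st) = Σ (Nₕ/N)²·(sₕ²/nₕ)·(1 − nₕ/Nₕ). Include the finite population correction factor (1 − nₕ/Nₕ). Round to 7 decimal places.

N = 312076; Wₕ = Nₕ/N.
section A: (152750/312076)²·6.10²/35144·(1 − 35144/152750) = 0.0001952983
section B: (32424/312076)²·13.14²/2037·(1 − 2037/32424) = 0.0008574985
section C: (36750/312076)²·6.50²/3047·(1 − 3047/36750) = 0.0001763435
section D: (90152/312076)²·5.42²/15825·(1 − 15825/90152) = 0.0001277192
Sum = 0.0013568595 → 0.0013569.

0.0013569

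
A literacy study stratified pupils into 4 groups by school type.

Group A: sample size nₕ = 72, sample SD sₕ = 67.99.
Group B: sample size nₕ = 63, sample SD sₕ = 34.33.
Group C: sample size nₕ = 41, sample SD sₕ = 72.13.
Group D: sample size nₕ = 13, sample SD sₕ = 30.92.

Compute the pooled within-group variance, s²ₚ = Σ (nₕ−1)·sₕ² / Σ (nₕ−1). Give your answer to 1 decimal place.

Degrees of freedom: 71 + 62 + 40 + 12 = 185.
Σ(nₕ−1)sₕ² = 71·4622.6401 + 62·1178.5489 + 40·5202.7369 + 12·956.0464 = 620859.5117.
s²ₚ = 620859.5117 / 185 = 3355.997... → 3356.0.

3356.0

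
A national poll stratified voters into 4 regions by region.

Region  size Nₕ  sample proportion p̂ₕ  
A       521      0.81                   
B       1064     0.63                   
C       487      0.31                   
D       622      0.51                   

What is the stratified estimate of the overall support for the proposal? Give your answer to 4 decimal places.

0.5793

N = 521 + 1064 + 487 + 622 = 2694.
Overall proportion = Σ (Nₕ/N)·p̂ₕ.
Σ Nₕp̂ₕ = 422.01 + 670.32 + 150.97 + 317.22 = 1560.52.
1560.52 / 2694 = 0.579258... → 0.5793.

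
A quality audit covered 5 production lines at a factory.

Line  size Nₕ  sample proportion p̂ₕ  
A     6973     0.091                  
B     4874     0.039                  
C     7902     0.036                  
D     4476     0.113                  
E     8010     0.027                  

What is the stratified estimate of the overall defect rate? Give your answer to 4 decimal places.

N = 6973 + 4874 + 7902 + 4476 + 8010 = 32235.
Overall proportion = Σ (Nₕ/N)·p̂ₕ.
Σ Nₕp̂ₕ = 634.543 + 190.086 + 284.472 + 505.788 + 216.27 = 1831.159.
1831.159 / 32235 = 0.056807... → 0.0568.

0.0568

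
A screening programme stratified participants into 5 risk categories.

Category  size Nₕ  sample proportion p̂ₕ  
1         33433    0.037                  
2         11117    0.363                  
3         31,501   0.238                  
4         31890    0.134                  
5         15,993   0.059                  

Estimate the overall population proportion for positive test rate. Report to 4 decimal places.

Wₕ = Nₕ/N with N = 123934: 0.2698, 0.0897, 0.2542, 0.2573, 0.1290.
p̂_st = 0.2698·0.037 + 0.0897·0.363 + 0.2542·0.238 + 0.2573·0.134 + 0.1290·0.059 ≈ 0.145130... → 0.1451.

0.1451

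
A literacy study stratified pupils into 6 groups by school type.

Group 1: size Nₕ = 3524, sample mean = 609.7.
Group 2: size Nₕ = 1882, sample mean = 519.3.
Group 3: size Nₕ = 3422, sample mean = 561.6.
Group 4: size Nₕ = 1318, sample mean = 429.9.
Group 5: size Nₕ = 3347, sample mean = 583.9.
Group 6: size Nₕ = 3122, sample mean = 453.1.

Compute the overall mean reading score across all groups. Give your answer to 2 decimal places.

N = 16615; weights Wₕ = Nₕ/N = (0.2121, 0.1133, 0.2060, 0.0793, 0.2014, 0.1879).
x̄_st = Σ Wₕ·x̄ₕ = 0.2121·609.7 + 0.1133·519.3 + 0.2060·561.6 + 0.0793·429.9 + 0.2014·583.9 + 0.1879·453.1 ≈ 540.6681...
→ 540.67.

540.67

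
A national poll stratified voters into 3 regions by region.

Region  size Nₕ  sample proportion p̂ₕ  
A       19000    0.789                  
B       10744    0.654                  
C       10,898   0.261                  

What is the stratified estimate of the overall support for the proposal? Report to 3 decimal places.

0.612

N = 19000 + 10744 + 10898 = 40642.
Overall proportion = Σ (Nₕ/N)·p̂ₕ.
Σ Nₕp̂ₕ = 14991 + 7026.576 + 2844.378 = 24861.954.
24861.954 / 40642 = 0.61173... → 0.612.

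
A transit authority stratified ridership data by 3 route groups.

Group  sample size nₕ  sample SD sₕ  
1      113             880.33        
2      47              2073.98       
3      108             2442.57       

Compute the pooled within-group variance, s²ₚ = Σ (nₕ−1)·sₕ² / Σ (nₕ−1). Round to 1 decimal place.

1: (113−1)·880.33² = 112·774980.9089 = 86797861.7968
2: (47−1)·2073.98² = 46·4301393.0404 = 197864079.8584
3: (108−1)·2442.57² = 107·5966148.2049 = 638377857.9243
Numerator = 923039799.5795; denominator = Σ(nₕ−1) = 265.
s²ₚ = 923039799.5795/265 = 3483169.055... → 3483169.1.

3483169.1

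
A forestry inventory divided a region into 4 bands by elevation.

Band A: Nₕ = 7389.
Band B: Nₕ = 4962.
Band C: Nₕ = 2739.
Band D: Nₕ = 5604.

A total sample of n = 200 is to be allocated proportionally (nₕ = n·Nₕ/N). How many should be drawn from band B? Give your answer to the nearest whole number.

48

Share of band B = 4962/20694 = 0.23978.
Allocate 200 × 0.23978 = 47.956... → 48.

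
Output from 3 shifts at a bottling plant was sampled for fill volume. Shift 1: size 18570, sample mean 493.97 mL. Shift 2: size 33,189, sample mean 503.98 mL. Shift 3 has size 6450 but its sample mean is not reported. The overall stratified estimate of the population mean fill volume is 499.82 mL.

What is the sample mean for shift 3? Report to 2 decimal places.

Σ Nₕx̄ₕ = N·μ, so 6450·x̄_3 = 58209·499.82 − (18570·493.97 + 33189·503.98).
= 29094022.38 − 25899615.12 = 3194407.26.
x̄_3 = 3194407.26 / 6450 = 495.2569... → 495.26.

495.26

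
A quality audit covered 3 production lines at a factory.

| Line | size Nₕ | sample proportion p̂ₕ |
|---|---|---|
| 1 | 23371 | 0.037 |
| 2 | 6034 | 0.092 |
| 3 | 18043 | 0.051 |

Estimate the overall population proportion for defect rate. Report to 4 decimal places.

0.0493

N = 23371 + 6034 + 18043 = 47448.
Overall proportion = Σ (Nₕ/N)·p̂ₕ.
Σ Nₕp̂ₕ = 864.727 + 555.128 + 920.193 = 2340.048.
2340.048 / 47448 = 0.049318... → 0.0493.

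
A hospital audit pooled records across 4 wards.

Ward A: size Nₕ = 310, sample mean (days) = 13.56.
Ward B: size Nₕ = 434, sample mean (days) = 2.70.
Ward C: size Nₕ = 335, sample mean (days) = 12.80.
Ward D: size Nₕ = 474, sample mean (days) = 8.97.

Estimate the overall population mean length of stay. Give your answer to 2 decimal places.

N = 1553; weights Wₕ = Nₕ/N = (0.1996, 0.2795, 0.2157, 0.3052).
x̄_st = Σ Wₕ·x̄ₕ = 0.1996·13.56 + 0.2795·2.70 + 0.2157·12.80 + 0.3052·8.97 ≈ 8.9602...
→ 8.96.

8.96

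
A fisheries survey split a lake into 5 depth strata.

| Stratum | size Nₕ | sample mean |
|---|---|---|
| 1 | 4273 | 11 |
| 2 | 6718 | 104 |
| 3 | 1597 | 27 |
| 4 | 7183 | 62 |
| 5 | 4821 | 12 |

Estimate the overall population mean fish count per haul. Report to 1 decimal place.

N = 4273 + 6718 + 1597 + 7183 + 4821 = 24592.
Overall mean = Σ (Nₕ/N)·x̄ₕ — weight by population share, not a simple average.
Σ Nₕx̄ₕ = 4273·11 + 6718·104 + 1597·27 + 7183·62 + 4821·12 = 47003 + 698672 + 43119 + 445346 + 57852 = 1291992.
Divide by N: 1291992 / 24592 = 52.537... → 52.5.

52.5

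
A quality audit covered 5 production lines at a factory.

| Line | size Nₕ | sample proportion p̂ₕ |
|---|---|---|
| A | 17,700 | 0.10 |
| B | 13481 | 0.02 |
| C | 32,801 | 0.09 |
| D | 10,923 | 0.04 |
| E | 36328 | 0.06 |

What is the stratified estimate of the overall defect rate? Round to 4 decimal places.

N = 17700 + 13481 + 32801 + 10923 + 36328 = 111233.
Overall proportion = Σ (Nₕ/N)·p̂ₕ.
Σ Nₕp̂ₕ = 1770 + 269.62 + 2952.09 + 436.92 + 2179.68 = 7608.31.
7608.31 / 111233 = 0.068400... → 0.0684.

0.0684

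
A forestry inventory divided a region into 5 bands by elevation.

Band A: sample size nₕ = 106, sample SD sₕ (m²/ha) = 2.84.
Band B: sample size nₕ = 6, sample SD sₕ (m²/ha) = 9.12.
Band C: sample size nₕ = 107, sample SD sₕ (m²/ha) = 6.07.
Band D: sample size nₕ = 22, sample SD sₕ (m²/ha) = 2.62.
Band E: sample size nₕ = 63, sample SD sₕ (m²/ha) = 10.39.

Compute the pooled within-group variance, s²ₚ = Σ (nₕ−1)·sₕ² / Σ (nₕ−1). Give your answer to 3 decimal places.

40.152

A: (106−1)·2.84² = 105·8.0656 = 846.888
B: (6−1)·9.12² = 5·83.1744 = 415.872
C: (107−1)·6.07² = 106·36.8449 = 3905.5594
D: (22−1)·2.62² = 21·6.8644 = 144.1524
E: (63−1)·10.39² = 62·107.9521 = 6693.0302
Numerator = 12005.502; denominator = Σ(nₕ−1) = 299.
s²ₚ = 12005.502/299 = 40.15218... → 40.152.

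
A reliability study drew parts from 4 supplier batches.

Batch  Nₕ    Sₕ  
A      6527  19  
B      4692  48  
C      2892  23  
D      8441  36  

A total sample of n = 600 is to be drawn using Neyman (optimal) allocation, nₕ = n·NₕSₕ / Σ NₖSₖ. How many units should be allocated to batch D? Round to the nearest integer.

Σ NₕSₕ = 6527·19 + 4692·48 + 2892·23 + 8441·36 = 719621.
Share for D: 303876/719621 = 0.42227.
n_D = 600 × 0.42227 = 253.363... → 253.

253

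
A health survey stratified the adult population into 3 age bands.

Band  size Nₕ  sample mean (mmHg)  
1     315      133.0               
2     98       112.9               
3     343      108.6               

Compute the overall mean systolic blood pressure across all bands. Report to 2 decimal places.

119.32

N = 756; weights Wₕ = Nₕ/N = (0.4167, 0.1296, 0.4537).
x̄_st = Σ Wₕ·x̄ₕ = 0.4167·133.0 + 0.1296·112.9 + 0.4537·108.6 ≈ 119.3241...
→ 119.32.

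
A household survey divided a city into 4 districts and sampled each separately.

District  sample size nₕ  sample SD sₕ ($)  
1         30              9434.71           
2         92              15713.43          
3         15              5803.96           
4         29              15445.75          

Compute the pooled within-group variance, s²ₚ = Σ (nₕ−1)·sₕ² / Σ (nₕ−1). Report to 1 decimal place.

1: (30−1)·9434.71² = 29·89013752.7841 = 2581398830.7389
2: (92−1)·15713.43² = 91·246911882.3649 = 22468981295.2059
3: (15−1)·5803.96² = 14·33685951.6816 = 471603323.5424
4: (29−1)·15445.75² = 28·238571193.0625 = 6679993405.75
Numerator = 32201976855.2372; denominator = Σ(nₕ−1) = 162.
s²ₚ = 32201976855.2372/162 = 198777634.909... → 198777634.9.

198777634.9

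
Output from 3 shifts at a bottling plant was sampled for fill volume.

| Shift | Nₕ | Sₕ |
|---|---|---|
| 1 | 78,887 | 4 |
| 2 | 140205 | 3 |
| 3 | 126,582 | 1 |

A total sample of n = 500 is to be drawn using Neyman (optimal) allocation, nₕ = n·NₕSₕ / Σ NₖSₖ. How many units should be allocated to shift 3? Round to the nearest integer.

Σ NₕSₕ = 78887·4 + 140205·3 + 126582·1 = 862745.
Share for 3: 126582/862745 = 0.14672.
n_3 = 500 × 0.14672 = 73.360... → 73.

73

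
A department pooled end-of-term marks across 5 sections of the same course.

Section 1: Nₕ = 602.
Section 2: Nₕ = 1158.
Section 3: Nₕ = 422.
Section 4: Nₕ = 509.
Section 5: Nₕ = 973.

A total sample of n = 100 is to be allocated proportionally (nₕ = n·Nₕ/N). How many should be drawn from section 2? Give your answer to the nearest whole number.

32

N = 602 + 1158 + 422 + 509 + 973 = 3664.
n_2 = 100·1158/3664 = 31.605... → 32.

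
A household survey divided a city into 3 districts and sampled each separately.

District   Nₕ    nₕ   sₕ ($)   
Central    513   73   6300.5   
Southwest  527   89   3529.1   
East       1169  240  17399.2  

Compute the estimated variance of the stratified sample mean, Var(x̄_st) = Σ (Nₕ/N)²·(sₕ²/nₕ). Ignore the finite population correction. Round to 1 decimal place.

N = 2209; Wₕ = Nₕ/N.
district Central: (513/2209)²·6300.5²/73 = 29327.1912
district Southwest: (527/2209)²·3529.1²/89 = 7964.6688
district East: (1169/2209)²·17399.2²/240 = 353252.2278
Sum = 390544.0877 → 390544.1.

390544.1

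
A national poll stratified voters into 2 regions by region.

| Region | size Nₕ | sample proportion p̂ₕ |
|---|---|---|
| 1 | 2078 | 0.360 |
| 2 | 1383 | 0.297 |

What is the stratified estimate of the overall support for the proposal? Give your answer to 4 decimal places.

0.3348

N = 2078 + 1383 = 3461.
Overall proportion = Σ (Nₕ/N)·p̂ₕ.
Σ Nₕp̂ₕ = 748.08 + 410.751 = 1158.831.
1158.831 / 3461 = 0.334825... → 0.3348.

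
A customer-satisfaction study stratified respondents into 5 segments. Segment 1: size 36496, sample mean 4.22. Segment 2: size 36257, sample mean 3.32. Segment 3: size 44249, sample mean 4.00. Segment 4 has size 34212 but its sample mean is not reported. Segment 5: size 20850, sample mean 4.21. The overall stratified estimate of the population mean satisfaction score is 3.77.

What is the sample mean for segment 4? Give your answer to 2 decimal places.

3.20

Σ Nₕx̄ₕ = N·μ, so 34212·x̄_4 = 172064·3.77 − (36496·4.22 + 36257·3.32 + 44249·4.00 + 20850·4.21).
= 648681.28 − 539160.86 = 109520.42.
x̄_4 = 109520.42 / 34212 = 3.2012... → 3.20.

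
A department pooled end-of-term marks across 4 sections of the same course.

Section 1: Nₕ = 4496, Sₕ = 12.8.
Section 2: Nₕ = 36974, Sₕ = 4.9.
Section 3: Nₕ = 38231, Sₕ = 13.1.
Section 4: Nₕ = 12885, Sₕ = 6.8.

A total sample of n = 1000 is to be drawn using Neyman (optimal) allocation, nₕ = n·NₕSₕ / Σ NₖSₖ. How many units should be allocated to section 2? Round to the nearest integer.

219

Σ NₕSₕ = 4496·12.8 + 36974·4.9 + 38231·13.1 + 12885·6.8 = 827165.5.
Share for 2: 181172.6/827165.5 = 0.21903.
n_2 = 1000 × 0.21903 = 219.028... → 219.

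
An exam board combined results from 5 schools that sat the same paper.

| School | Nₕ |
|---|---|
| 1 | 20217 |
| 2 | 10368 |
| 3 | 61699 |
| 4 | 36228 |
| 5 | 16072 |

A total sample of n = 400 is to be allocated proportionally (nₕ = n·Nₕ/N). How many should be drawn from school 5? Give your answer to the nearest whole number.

N = 20217 + 10368 + 61699 + 36228 + 16072 = 144584.
n_5 = 400·16072/144584 = 44.464... → 44.

44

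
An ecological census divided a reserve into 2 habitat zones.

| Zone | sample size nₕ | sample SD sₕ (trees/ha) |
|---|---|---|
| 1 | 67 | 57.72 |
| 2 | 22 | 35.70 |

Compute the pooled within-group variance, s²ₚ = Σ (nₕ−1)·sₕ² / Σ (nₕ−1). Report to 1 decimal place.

1: (67−1)·57.72² = 66·3331.5984 = 219885.4944
2: (22−1)·35.70² = 21·1274.49 = 26764.29
Numerator = 246649.7844; denominator = Σ(nₕ−1) = 87.
s²ₚ = 246649.7844/87 = 2835.055... → 2835.1.

2835.1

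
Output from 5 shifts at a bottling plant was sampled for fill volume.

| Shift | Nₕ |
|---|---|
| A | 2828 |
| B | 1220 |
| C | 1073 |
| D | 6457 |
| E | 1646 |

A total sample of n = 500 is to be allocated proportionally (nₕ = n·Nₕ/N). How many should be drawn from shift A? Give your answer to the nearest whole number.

107

Share of shift A = 2828/13224 = 0.21385.
Allocate 500 × 0.21385 = 106.927... → 107.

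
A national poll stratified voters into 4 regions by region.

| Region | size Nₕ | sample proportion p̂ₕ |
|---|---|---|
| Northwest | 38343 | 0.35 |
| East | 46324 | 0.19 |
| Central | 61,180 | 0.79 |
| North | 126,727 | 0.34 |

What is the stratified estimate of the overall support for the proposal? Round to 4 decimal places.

0.4169

Wₕ = Nₕ/N with N = 272574: 0.1407, 0.1700, 0.2245, 0.4649.
p̂_st = 0.1407·0.35 + 0.1700·0.19 + 0.2245·0.79 + 0.4649·0.34 ≈ 0.416918... → 0.4169.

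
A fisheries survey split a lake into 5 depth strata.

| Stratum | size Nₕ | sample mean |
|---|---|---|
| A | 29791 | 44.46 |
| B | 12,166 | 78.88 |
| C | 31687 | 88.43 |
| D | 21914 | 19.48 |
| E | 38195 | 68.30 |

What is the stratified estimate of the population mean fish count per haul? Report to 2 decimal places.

60.72

N = 133753; weights Wₕ = Nₕ/N = (0.2227, 0.0910, 0.2369, 0.1638, 0.2856).
x̄_st = Σ Wₕ·x̄ₕ = 0.2227·44.46 + 0.0910·78.88 + 0.2369·88.43 + 0.1638·19.48 + 0.2856·68.30 ≈ 60.7227...
→ 60.72.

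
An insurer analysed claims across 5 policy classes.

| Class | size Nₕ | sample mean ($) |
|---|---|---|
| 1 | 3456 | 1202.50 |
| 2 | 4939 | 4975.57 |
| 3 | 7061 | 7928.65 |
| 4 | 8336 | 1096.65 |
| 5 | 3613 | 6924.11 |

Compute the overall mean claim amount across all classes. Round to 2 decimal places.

x̄_st = (Σ Nₕx̄ₕ) / (Σ Nₕ) = (3456·1202.50 + 4939·4975.57 + 7061·7928.65 + 8336·1096.65 + 3613·6924.11) / 27405
= 118872861.71 / 27405 = 4337.6341... → 4337.63.

4337.63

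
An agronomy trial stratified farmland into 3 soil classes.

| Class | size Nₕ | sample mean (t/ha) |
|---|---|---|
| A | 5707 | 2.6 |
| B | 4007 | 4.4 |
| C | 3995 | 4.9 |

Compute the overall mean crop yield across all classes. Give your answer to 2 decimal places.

3.80

N = 13709; weights Wₕ = Nₕ/N = (0.4163, 0.2923, 0.2914).
x̄_st = Σ Wₕ·x̄ₕ = 0.4163·2.6 + 0.2923·4.4 + 0.2914·4.9 ≈ 3.7964...
→ 3.80.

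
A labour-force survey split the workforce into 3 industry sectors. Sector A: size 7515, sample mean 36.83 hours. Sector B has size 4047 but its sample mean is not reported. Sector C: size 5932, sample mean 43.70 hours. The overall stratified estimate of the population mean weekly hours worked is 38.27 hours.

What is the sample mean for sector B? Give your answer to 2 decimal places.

Σ Nₕx̄ₕ = N·μ, so 4047·x̄_B = 17494·38.27 − (7515·36.83 + 5932·43.70).
= 669495.38 − 536005.85 = 133489.53.
x̄_B = 133489.53 / 4047 = 32.9848... → 32.98.

32.98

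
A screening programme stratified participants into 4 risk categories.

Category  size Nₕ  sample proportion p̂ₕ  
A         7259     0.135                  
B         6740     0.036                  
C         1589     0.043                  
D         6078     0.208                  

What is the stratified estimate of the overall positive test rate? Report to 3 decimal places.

0.118

Wₕ = Nₕ/N with N = 21666: 0.3350, 0.3111, 0.0733, 0.2805.
p̂_st = 0.3350·0.135 + 0.3111·0.036 + 0.0733·0.043 + 0.2805·0.208 ≈ 0.11793... → 0.118.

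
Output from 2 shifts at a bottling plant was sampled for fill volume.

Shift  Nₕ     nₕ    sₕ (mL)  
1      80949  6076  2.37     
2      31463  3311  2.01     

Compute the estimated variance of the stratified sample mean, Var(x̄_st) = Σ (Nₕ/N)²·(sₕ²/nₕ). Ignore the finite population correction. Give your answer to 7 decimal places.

N = 112412; Wₕ = Nₕ/N.
shift 1: (80949/112412)²·2.37²/6076 = 0.0004793763
shift 2: (31463/112412)²·2.01²/3311 = 0.0000955890
Sum = 0.0005749653 → 0.0005750.

0.0005750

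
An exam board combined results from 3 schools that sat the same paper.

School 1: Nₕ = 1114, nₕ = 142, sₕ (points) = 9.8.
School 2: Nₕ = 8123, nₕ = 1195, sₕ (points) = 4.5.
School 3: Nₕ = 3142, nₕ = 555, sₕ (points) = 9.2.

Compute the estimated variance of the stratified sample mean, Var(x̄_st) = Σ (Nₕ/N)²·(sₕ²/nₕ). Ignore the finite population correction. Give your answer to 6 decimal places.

N = 12379. Term for each stratum: Wₕ²sₕ²/nₕ.
Var(x̄_st) = 0.005477256 + 0.007296573 + 0.009824804 = 0.022598633 → 0.022599.

0.022599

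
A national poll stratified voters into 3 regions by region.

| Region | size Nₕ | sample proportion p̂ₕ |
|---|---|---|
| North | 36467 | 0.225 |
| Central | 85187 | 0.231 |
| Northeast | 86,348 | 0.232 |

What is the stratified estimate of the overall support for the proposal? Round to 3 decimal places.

N = 36467 + 85187 + 86348 = 208002.
Overall proportion = Σ (Nₕ/N)·p̂ₕ.
Σ Nₕp̂ₕ = 8205.075 + 19678.197 + 20032.736 = 47916.008.
47916.008 / 208002 = 0.23036... → 0.230.

0.230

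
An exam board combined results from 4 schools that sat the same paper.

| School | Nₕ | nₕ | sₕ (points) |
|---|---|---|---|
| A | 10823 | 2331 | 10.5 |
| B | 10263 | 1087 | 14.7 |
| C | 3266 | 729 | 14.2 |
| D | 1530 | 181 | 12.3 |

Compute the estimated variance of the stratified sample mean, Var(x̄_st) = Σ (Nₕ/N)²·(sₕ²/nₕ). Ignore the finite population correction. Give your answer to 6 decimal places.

N = 25882; Wₕ = Nₕ/N.
school A: (10823/25882)²·10.5²/2331 = 0.008270580
school B: (10263/25882)²·14.7²/1087 = 0.031257779
school C: (3266/25882)²·14.2²/729 = 0.004404391
school D: (1530/25882)²·12.3²/181 = 0.002920914
Sum = 0.046853665 → 0.046854.

0.046854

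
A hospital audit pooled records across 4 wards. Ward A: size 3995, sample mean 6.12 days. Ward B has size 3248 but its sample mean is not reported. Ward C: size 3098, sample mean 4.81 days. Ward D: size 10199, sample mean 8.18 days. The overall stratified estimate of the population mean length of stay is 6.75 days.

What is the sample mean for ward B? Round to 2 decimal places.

Σ Nₕx̄ₕ = N·μ, so 3248·x̄_B = 20540·6.75 − (3995·6.12 + 3098·4.81 + 10199·8.18).
= 138645 − 122778.6 = 15866.4.
x̄_B = 15866.4 / 3248 = 4.8850... → 4.88.

4.88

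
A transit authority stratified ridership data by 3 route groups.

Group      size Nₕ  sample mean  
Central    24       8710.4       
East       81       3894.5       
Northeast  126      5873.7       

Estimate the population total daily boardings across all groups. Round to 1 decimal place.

1264590.3

Central: 24·8710.4 = 209049.6
East: 81·3894.5 = 315454.5
Northeast: 126·5873.7 = 740086.2
τ̂ = Σ Nₕx̄ₕ = 1264590.3.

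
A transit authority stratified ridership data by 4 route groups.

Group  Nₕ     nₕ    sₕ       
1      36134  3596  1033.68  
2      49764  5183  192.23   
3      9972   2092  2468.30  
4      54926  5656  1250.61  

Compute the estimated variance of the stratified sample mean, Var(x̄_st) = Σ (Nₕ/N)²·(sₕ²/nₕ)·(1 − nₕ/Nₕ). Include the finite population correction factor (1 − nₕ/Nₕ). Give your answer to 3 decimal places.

N = 150796. Term for each stratum: Wₕ²sₕ²/nₕ·(1−nₕ/Nₕ).
Var(x̄_st) = 15.363133 + 0.695579 + 10.063824 + 32.909045 = 59.031582 → 59.032.

59.032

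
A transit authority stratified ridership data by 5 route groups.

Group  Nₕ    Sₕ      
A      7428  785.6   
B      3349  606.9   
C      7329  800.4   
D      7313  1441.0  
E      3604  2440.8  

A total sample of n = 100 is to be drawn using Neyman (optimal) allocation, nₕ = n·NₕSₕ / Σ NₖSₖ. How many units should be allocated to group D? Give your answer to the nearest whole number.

32

A: NₕSₕ = 7428·785.6 = 5835436.8
B: NₕSₕ = 3349·606.9 = 2032508.1
C: NₕSₕ = 7329·800.4 = 5866131.6
D: NₕSₕ = 7313·1441.0 = 10538033
E: NₕSₕ = 3604·2440.8 = 8796643.2
Σ NₕSₕ = 33068752.7.
n_D = 100·10538033/33068752.7 = 31.867... → 32.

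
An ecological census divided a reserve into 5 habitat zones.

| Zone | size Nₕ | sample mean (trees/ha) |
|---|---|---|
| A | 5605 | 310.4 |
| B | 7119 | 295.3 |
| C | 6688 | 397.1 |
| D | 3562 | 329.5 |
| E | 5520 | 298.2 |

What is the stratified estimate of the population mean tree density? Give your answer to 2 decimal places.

N = 5605 + 7119 + 6688 + 3562 + 5520 = 28494.
Weight each subgroup mean by Nₕ/N and sum.
Σ Nₕx̄ₕ = 5605·310.4 + 7119·295.3 + 6688·397.1 + 3562·329.5 + 5520·298.2 = 1739792 + 2102240.7 + 2655804.8 + 1173679 + 1646064 = 9317580.5.
Divide by N: 9317580.5 / 28494 = 327.0015... → 327.00.

327.00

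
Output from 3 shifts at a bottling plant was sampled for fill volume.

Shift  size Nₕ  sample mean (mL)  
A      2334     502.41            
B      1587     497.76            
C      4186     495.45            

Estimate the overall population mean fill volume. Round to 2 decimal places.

x̄_st = (Σ Nₕx̄ₕ) / (Σ Nₕ) = (2334·502.41 + 1587·497.76 + 4186·495.45) / 8107
= 4036523.76 / 8107 = 497.9060... → 497.91.

497.91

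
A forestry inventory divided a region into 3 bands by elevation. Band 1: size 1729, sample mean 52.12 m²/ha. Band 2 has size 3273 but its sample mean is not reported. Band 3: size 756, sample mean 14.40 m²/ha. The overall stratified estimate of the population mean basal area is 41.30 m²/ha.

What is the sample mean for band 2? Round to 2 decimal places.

41.80

N = 1729 + 3273 + 756 = 5758.
Overall total = μ·N = 41.30·5758 = 237805.4.
Subtract the known strata: 1729·52.12 + 756·14.40 = 101001.88.
Remaining total for band 2: 237805.4 − 101001.88 = 136803.52.
Divide by its size: 136803.52 / 3273 = 41.7976... → 41.80.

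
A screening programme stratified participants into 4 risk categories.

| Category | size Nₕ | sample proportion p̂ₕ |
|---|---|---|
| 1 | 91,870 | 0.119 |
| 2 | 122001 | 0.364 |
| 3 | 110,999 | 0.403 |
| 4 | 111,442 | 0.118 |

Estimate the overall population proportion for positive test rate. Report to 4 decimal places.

N = 91870 + 122001 + 110999 + 111442 = 436312.
Overall proportion = Σ (Nₕ/N)·p̂ₕ.
Σ Nₕp̂ₕ = 10932.53 + 44408.364 + 44732.597 + 13150.156 = 113223.647.
113223.647 / 436312 = 0.259502... → 0.2595.

0.2595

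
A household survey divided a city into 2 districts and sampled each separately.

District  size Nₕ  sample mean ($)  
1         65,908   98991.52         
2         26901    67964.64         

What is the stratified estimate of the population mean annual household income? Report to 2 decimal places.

89998.27

x̄_st = (Σ Nₕx̄ₕ) / (Σ Nₕ) = (65908·98991.52 + 26901·67964.64) / 92809
= 8352649880.8 / 92809 = 89998.2747... → 89998.27.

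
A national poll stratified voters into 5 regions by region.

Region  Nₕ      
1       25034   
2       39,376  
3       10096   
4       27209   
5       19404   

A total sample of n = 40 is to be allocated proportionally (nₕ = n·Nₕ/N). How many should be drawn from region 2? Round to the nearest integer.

13

Share of region 2 = 39376/121119 = 0.32510.
Allocate 40 × 0.32510 = 13.004... → 13.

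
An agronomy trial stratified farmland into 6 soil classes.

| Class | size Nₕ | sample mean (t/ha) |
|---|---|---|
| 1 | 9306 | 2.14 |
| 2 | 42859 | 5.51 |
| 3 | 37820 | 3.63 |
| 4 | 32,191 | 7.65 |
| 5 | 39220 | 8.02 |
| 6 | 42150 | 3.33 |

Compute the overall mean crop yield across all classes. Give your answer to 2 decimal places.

5.38

N = 9306 + 42859 + 37820 + 32191 + 39220 + 42150 = 203546.
Overall mean = Σ (Nₕ/N)·x̄ₕ — weight by population share, not a simple average.
Σ Nₕx̄ₕ = 9306·2.14 + 42859·5.51 + 37820·3.63 + 32191·7.65 + 39220·8.02 + 42150·3.33 = 19914.84 + 236153.09 + 137286.6 + 246261.15 + 314544.4 + 140359.5 = 1094519.58.
Divide by N: 1094519.58 / 203546 = 5.3773... → 5.38.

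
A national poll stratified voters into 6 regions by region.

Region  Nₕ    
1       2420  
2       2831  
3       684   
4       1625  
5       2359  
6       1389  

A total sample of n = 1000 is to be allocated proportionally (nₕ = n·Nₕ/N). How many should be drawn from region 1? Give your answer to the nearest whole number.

N = 2420 + 2831 + 684 + 1625 + 2359 + 1389 = 11308.
n_1 = 1000·2420/11308 = 214.008... → 214.

214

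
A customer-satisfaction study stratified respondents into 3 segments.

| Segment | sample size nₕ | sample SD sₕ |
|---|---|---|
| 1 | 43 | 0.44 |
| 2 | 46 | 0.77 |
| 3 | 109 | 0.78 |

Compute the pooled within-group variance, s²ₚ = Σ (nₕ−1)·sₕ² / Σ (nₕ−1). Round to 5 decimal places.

Degrees of freedom: 42 + 45 + 108 = 195.
Σ(nₕ−1)sₕ² = 42·0.1936 + 45·0.5929 + 108·0.6084 = 100.5189.
s²ₚ = 100.5189 / 195 = 0.5154815... → 0.51548.

0.51548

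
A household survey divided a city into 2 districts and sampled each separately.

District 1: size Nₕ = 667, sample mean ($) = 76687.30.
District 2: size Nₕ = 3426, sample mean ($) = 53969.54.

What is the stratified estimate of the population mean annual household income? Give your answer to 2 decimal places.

x̄_st = (Σ Nₕx̄ₕ) / (Σ Nₕ) = (667·76687.30 + 3426·53969.54) / 4093
= 236050073.14 / 4093 = 57671.6524... → 57671.65.

57671.65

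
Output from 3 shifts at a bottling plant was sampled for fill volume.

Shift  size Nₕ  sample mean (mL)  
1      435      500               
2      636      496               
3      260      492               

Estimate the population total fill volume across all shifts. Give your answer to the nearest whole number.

660876

Population total = Σ Nₕ·x̄ₕ (each stratum's size times its mean).
435·500 + 636·496 + 260·492 = 217500 + 315456 + 127920 = 660876.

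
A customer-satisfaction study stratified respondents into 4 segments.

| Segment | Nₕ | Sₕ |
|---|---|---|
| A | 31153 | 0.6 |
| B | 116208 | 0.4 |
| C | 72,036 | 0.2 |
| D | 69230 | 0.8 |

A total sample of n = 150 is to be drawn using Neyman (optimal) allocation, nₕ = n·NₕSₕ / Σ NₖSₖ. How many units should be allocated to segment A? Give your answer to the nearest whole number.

A: NₕSₕ = 31153·0.6 = 18691.8
B: NₕSₕ = 116208·0.4 = 46483.2
C: NₕSₕ = 72036·0.2 = 14407.2
D: NₕSₕ = 69230·0.8 = 55384
Σ NₕSₕ = 134966.2.
n_A = 150·18691.8/134966.2 = 20.774... → 21.

21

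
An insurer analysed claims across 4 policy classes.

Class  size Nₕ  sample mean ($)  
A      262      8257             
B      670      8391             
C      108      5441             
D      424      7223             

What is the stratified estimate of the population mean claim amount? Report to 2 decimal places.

N = 262 + 670 + 108 + 424 = 1464.
The stratified mean weights each stratum mean by its population share Nₕ/N.
Σ Nₕx̄ₕ = 262·8257 + 670·8391 + 108·5441 + 424·7223 = 2163334 + 5621970 + 587628 + 3062552 = 11435484.
Divide by N: 11435484 / 1464 = 7811.1230... → 7811.12.

7811.12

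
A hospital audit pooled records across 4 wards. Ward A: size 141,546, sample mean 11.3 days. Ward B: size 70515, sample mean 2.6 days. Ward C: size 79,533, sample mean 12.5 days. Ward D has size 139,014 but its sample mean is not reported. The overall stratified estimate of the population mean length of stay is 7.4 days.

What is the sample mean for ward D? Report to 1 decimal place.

Σ Nₕx̄ₕ = N·μ, so 139014·x̄_D = 430608·7.4 − (141546·11.3 + 70515·2.6 + 79533·12.5).
= 3186499.2 − 2776971.3 = 409527.9.
x̄_D = 409527.9 / 139014 = 2.946... → 2.9.

2.9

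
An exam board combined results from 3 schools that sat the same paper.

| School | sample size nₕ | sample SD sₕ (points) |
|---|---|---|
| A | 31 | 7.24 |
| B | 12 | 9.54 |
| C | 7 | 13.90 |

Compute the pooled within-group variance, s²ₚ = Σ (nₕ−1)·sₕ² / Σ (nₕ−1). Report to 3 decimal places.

79.424

Degrees of freedom: 30 + 11 + 6 = 47.
Σ(nₕ−1)sₕ² = 30·52.4176 + 11·91.0116 + 6·193.21 = 3732.9156.
s²ₚ = 3732.9156 / 47 = 79.42374... → 79.424.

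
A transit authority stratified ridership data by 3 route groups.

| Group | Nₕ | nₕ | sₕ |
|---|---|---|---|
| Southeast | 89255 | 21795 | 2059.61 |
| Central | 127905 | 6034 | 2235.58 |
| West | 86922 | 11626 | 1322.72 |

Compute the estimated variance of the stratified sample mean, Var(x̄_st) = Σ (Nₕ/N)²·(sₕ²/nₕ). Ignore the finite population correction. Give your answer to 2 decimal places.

N = 304082. Term for each stratum: Wₕ²sₕ²/nₕ.
Var(x̄_st) = 16.76860 + 146.54424 + 12.29656 = 175.60939 → 175.61.

175.61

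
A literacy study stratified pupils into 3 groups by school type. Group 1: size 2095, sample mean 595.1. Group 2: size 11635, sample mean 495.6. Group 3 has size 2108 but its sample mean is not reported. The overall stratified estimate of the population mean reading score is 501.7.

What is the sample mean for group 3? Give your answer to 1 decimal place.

Σ Nₕx̄ₕ = N·μ, so 2108·x̄_3 = 15838·501.7 − (2095·595.1 + 11635·495.6).
= 7945924.6 − 7013040.5 = 932884.1.
x̄_3 = 932884.1 / 2108 = 442.545... → 442.5.

442.5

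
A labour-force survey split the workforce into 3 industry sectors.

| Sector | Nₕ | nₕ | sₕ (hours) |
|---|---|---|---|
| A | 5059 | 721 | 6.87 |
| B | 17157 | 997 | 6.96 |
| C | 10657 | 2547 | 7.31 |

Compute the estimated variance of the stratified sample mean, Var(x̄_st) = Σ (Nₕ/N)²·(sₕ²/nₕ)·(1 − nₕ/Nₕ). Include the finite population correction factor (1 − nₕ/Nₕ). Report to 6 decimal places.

N = 32873. Term for each stratum: Wₕ²sₕ²/nₕ·(1−nₕ/Nₕ).
Var(x̄_st) = 0.001329394 + 0.012466007 + 0.001677965 = 0.015473366 → 0.015473.

0.015473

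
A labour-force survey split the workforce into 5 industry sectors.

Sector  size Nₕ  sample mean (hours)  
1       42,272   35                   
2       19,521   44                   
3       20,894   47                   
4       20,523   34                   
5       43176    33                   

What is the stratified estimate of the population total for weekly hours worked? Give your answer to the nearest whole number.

Population total = Σ Nₕ·x̄ₕ (each stratum's size times its mean).
42272·35 + 19521·44 + 20894·47 + 20523·34 + 43176·33 = 1479520 + 858924 + 982018 + 697782 + 1424808 = 5443052.

5443052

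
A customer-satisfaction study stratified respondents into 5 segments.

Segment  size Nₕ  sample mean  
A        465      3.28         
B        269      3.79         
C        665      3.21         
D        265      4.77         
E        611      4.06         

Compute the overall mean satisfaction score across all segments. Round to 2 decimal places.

N = 465 + 269 + 665 + 265 + 611 = 2275.
The stratified mean weights each stratum mean by its population share Nₕ/N.
Σ Nₕx̄ₕ = 465·3.28 + 269·3.79 + 665·3.21 + 265·4.77 + 611·4.06 = 1525.2 + 1019.51 + 2134.65 + 1264.05 + 2480.66 = 8424.07.
Divide by N: 8424.07 / 2275 = 3.7029... → 3.70.

3.70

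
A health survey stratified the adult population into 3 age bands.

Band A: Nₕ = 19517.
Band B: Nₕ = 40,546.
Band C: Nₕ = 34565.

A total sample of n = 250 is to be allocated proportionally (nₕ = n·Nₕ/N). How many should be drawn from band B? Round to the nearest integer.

N = 19517 + 40546 + 34565 = 94628.
n_B = 250·40546/94628 = 107.119... → 107.

107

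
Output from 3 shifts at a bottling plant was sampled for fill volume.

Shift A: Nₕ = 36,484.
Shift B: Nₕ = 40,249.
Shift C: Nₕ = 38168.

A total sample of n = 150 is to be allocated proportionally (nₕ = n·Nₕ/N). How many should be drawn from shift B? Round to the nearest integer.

N = 36484 + 40249 + 38168 = 114901.
n_B = 150·40249/114901 = 52.544... → 53.

53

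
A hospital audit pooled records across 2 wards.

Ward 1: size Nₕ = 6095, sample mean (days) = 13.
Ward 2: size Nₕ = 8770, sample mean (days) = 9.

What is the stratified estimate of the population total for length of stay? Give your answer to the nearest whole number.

Population total = Σ Nₕ·x̄ₕ (each stratum's size times its mean).
6095·13 + 8770·9 = 79235 + 78930 = 158165.

158165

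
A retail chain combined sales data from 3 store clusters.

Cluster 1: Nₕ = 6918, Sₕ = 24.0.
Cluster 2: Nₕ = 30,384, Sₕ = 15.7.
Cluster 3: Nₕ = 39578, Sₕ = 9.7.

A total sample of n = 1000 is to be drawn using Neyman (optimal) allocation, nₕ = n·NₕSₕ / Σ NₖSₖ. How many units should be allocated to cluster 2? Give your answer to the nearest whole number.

465

1: NₕSₕ = 6918·24.0 = 166032
2: NₕSₕ = 30384·15.7 = 477028.8
3: NₕSₕ = 39578·9.7 = 383906.6
Σ NₕSₕ = 1026967.4.
n_2 = 1000·477028.8/1026967.4 = 464.502... → 465.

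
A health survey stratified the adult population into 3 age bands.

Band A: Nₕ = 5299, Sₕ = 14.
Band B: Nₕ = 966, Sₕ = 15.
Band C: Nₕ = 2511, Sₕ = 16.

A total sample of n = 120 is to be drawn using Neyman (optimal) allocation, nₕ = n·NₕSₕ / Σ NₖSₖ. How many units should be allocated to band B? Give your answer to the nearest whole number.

13

Σ NₕSₕ = 5299·14 + 966·15 + 2511·16 = 128852.
Share for B: 14490/128852 = 0.11245.
n_B = 120 × 0.11245 = 13.495... → 13.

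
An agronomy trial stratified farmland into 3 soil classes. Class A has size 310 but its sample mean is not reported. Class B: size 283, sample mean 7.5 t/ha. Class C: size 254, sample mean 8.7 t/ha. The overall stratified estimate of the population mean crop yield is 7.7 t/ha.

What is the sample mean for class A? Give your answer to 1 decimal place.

7.1

N = 310 + 283 + 254 = 847.
Overall total = μ·N = 7.7·847 = 6521.9.
Subtract the known strata: 283·7.5 + 254·8.7 = 4332.3.
Remaining total for class A: 6521.9 − 4332.3 = 2189.6.
Divide by its size: 2189.6 / 310 = 7.063... → 7.1.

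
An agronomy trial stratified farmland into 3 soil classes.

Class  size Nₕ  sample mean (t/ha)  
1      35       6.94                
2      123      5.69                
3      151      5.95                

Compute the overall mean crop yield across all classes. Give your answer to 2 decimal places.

N = 35 + 123 + 151 = 309.
Overall mean = Σ (Nₕ/N)·x̄ₕ — weight by population share, not a simple average.
Σ Nₕx̄ₕ = 35·6.94 + 123·5.69 + 151·5.95 = 242.9 + 699.87 + 898.45 = 1841.22.
Divide by N: 1841.22 / 309 = 5.9586... → 5.96.

5.96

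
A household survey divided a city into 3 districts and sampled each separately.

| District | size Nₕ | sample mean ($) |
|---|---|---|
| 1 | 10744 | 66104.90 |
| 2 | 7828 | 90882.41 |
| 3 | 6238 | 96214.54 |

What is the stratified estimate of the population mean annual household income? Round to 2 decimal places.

N = 10744 + 7828 + 6238 = 24810.
Weight each subgroup mean by Nₕ/N and sum.
Σ Nₕx̄ₕ = 10744·66104.90 + 7828·90882.41 + 6238·96214.54 = 710231045.6 + 711427505.48 + 600186300.52 = 2021844851.6.
Divide by N: 2021844851.6 / 24810 = 81493.1419... → 81493.14.

81493.14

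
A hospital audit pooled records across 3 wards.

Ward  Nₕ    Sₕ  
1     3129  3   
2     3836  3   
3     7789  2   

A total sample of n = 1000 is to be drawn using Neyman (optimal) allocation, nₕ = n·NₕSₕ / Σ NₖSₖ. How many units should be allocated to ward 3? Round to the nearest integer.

427

1: NₕSₕ = 3129·3 = 9387
2: NₕSₕ = 3836·3 = 11508
3: NₕSₕ = 7789·2 = 15578
Σ NₕSₕ = 36473.
n_3 = 1000·15578/36473 = 427.110... → 427.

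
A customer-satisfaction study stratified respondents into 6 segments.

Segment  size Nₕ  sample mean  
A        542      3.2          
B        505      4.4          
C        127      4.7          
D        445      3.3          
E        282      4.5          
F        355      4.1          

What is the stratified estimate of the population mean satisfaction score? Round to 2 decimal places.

x̄_st = (Σ Nₕx̄ₕ) / (Σ Nₕ) = (542·3.2 + 505·4.4 + 127·4.7 + 445·3.3 + 282·4.5 + 355·4.1) / 2256
= 8746.3 / 2256 = 3.8769... → 3.88.

3.88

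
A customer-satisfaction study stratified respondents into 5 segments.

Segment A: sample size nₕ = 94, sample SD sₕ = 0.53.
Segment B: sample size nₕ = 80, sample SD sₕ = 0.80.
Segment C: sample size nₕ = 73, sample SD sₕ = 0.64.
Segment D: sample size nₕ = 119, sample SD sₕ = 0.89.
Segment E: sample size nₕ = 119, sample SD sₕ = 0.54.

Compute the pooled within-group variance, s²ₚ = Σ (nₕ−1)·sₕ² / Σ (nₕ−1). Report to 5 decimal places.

0.48761

Degrees of freedom: 93 + 79 + 72 + 118 + 118 = 480.
Σ(nₕ−1)sₕ² = 93·0.2809 + 79·0.64 + 72·0.4096 + 118·0.7921 + 118·0.2916 = 234.0515.
s²ₚ = 234.0515 / 480 = 0.4876073... → 0.48761.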